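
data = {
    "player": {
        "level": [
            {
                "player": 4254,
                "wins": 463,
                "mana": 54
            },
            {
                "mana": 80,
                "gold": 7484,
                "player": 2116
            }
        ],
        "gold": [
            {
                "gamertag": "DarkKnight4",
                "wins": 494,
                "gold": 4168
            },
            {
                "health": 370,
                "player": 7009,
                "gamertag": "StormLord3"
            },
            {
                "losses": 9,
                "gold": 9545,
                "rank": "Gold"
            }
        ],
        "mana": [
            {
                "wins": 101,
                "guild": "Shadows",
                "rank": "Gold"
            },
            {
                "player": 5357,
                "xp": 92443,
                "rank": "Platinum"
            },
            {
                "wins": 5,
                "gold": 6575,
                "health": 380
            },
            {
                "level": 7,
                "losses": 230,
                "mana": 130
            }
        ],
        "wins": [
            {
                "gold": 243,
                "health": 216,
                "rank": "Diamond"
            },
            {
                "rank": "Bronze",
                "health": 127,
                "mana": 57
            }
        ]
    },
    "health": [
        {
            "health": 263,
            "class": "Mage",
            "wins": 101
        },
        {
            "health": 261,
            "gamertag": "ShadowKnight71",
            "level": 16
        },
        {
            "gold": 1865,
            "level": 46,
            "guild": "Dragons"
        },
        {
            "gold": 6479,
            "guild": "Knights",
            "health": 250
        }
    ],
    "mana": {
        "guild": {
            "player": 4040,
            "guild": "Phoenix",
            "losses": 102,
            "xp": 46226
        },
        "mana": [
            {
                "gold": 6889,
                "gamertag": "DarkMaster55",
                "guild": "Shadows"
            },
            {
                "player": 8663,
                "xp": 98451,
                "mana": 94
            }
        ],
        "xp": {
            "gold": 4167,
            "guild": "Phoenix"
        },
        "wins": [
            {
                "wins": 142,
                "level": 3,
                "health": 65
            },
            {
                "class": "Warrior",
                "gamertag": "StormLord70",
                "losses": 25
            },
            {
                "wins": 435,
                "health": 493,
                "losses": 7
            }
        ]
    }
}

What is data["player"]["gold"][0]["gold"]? 4168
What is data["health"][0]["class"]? "Mage"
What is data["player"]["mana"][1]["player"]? 5357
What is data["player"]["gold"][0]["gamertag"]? "DarkKnight4"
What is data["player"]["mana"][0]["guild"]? "Shadows"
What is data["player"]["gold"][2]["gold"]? 9545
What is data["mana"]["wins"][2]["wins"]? 435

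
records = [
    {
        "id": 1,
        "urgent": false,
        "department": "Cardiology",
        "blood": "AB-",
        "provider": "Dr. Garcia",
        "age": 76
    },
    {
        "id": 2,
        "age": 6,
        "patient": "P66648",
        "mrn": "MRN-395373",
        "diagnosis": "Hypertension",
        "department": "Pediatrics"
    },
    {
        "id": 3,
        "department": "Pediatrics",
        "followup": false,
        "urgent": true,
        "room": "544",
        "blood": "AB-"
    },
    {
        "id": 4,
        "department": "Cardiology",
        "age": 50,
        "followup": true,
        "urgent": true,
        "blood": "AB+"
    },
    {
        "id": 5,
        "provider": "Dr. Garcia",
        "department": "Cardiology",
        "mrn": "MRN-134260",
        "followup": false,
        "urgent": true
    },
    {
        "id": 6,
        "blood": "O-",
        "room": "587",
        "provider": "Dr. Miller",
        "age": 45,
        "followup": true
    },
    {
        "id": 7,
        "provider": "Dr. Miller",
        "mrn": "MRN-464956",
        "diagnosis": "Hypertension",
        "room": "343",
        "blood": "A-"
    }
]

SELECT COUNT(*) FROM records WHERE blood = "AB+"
1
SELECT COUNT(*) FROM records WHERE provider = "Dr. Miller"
2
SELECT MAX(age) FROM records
76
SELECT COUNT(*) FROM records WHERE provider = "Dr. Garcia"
2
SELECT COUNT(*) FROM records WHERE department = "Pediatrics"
2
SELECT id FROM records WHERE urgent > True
[]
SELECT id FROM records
[1, 2, 3, 4, 5, 6, 7]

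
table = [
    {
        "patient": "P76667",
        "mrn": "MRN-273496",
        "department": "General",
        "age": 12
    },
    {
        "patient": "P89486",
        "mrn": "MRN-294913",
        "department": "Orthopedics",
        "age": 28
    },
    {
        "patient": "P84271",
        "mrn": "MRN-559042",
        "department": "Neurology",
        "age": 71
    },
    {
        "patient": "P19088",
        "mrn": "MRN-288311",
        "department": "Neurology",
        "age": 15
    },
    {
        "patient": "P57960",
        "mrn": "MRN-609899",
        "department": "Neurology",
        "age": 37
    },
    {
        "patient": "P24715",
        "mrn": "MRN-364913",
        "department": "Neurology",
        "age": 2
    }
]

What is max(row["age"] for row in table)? 71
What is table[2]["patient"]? "P84271"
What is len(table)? 6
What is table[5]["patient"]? "P24715"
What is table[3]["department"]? "Neurology"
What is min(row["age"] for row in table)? 2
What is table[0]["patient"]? "P76667"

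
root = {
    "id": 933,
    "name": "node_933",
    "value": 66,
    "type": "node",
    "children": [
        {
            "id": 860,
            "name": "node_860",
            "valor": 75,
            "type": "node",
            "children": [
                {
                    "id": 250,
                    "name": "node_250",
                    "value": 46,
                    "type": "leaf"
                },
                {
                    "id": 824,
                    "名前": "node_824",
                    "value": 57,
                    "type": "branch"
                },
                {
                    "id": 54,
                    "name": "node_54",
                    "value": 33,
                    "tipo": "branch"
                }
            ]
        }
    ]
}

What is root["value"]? 66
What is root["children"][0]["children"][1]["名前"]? "node_824"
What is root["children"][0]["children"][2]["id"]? 54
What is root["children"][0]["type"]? "node"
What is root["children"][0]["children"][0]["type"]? "leaf"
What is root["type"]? "node"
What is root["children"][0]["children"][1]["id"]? 824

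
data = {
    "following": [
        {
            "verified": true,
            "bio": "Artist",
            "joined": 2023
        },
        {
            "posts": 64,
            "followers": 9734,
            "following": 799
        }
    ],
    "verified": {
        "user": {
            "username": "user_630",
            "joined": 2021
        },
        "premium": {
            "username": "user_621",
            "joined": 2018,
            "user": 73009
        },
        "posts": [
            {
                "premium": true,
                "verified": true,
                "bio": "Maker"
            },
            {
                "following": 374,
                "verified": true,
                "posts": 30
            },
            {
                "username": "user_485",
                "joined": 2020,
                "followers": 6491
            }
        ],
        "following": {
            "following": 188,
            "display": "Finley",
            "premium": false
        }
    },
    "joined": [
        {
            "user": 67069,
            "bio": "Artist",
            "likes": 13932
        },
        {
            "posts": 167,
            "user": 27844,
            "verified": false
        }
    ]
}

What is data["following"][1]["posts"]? 64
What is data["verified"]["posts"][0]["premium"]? True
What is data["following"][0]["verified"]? True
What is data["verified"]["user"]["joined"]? 2021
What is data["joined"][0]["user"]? 67069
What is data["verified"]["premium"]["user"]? 73009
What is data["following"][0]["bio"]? "Artist"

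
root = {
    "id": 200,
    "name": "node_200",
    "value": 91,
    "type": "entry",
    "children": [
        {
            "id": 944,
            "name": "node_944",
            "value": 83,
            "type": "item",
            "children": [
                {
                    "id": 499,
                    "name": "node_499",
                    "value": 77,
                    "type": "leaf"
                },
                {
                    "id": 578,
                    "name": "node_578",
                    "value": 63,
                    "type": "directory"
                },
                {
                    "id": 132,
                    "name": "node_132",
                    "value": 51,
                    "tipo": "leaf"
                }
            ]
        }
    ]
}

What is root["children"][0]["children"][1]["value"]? 63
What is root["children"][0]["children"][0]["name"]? "node_499"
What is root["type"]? "entry"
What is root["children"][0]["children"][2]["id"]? 132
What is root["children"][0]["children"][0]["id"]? 499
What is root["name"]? "node_200"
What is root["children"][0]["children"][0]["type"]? "leaf"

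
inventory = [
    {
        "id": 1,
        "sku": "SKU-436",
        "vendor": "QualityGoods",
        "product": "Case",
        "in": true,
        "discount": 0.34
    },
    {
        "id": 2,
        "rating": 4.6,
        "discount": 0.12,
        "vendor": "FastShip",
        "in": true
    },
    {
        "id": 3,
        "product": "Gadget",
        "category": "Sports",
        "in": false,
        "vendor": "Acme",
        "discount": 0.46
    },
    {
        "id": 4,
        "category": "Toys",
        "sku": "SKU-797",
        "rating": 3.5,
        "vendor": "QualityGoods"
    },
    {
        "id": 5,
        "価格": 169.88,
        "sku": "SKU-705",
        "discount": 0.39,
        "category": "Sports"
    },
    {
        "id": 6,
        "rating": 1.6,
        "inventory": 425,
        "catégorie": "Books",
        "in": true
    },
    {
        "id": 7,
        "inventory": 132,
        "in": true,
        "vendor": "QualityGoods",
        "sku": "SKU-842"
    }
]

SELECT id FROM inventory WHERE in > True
[]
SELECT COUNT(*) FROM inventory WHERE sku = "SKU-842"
1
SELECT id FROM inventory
[1, 2, 3, 4, 5, 6, 7]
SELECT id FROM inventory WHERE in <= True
[1, 2, 3, 6, 7]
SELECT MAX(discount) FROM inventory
0.46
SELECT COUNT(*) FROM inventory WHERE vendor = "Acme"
1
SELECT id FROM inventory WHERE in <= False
[3]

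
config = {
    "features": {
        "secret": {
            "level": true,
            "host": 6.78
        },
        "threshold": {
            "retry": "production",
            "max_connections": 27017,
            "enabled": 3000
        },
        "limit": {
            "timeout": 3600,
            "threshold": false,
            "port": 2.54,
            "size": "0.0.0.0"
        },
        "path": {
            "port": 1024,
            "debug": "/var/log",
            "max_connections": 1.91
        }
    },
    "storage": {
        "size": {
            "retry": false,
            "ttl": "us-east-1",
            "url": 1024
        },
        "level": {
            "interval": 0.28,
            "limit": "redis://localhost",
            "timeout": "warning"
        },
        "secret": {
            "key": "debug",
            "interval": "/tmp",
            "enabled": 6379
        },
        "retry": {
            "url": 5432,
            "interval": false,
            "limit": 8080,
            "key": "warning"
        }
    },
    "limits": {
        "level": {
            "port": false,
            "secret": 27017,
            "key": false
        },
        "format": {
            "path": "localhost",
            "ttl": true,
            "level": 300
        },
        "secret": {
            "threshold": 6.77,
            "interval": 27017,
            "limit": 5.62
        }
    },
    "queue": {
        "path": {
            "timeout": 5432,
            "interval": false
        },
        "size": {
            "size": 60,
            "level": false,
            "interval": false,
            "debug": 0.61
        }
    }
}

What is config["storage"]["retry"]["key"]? "warning"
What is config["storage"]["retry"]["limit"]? 8080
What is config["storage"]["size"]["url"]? 1024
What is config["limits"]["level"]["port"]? False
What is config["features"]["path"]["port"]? 1024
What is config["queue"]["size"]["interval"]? False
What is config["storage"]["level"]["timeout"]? "warning"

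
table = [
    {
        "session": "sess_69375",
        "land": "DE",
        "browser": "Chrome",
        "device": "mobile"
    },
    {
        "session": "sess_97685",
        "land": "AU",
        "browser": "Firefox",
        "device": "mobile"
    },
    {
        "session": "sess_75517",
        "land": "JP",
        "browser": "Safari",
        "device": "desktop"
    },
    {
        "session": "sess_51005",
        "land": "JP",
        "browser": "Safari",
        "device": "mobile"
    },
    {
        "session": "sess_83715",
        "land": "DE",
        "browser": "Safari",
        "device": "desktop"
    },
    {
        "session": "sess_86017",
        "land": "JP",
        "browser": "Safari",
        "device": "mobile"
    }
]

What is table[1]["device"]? "mobile"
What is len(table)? 6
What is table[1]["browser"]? "Firefox"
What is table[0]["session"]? "sess_69375"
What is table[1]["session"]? "sess_97685"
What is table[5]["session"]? "sess_86017"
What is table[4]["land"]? "DE"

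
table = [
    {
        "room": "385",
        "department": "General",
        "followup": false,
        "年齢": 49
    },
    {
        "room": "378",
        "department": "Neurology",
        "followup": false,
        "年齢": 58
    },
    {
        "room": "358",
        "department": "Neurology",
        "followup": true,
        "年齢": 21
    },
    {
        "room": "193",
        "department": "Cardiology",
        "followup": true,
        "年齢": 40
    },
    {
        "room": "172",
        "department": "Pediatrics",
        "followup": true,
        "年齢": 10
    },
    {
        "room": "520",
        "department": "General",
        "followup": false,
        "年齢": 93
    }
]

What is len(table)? 6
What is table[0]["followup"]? False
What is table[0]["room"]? "385"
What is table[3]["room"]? "193"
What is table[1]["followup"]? False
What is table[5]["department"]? "General"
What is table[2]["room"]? "358"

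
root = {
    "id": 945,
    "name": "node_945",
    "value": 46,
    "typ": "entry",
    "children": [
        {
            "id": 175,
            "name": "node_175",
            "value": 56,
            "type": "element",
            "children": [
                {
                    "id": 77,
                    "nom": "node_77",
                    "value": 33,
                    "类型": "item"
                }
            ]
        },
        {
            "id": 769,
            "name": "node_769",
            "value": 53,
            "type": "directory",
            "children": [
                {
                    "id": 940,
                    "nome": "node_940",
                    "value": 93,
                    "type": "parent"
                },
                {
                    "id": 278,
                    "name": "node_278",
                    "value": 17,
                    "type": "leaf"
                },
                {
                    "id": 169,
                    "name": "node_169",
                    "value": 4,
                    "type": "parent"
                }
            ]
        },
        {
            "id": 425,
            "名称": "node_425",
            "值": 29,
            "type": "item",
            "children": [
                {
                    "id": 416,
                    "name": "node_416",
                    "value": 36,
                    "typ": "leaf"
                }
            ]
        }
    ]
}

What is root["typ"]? "entry"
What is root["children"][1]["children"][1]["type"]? "leaf"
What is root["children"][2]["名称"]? "node_425"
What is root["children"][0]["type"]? "element"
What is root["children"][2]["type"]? "item"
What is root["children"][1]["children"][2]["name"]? "node_169"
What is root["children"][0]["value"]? 56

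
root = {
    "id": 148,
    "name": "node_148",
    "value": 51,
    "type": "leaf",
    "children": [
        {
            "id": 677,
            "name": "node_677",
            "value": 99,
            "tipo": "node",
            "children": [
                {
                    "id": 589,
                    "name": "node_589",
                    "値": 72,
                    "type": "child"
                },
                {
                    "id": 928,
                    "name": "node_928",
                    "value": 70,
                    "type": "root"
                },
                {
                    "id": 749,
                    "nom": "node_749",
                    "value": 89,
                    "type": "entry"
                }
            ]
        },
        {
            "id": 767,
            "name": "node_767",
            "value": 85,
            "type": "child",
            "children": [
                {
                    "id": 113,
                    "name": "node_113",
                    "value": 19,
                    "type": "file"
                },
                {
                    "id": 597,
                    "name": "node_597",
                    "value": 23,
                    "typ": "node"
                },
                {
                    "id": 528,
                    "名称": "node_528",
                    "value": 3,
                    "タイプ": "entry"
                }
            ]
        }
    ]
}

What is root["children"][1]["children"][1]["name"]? "node_597"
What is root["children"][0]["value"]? 99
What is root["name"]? "node_148"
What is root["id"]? 148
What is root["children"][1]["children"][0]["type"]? "file"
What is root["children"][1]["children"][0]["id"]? 113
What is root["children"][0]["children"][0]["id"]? 589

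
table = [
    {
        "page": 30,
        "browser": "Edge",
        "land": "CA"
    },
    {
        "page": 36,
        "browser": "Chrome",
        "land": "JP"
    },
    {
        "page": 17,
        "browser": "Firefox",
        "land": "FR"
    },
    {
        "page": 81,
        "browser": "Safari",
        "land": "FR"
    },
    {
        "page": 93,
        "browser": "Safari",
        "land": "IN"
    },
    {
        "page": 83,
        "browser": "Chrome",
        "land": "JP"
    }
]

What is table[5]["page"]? 83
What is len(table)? 6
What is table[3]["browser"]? "Safari"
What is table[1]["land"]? "JP"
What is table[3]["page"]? 81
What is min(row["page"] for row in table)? 17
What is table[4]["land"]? "IN"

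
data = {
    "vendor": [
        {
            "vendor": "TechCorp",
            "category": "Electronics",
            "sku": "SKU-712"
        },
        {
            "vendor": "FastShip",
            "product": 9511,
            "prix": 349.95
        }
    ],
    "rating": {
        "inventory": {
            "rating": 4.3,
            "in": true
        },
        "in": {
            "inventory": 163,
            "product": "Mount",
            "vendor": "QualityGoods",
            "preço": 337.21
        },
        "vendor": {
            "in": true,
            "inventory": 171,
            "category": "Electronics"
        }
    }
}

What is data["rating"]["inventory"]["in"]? True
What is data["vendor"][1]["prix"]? 349.95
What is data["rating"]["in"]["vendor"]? "QualityGoods"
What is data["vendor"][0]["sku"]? "SKU-712"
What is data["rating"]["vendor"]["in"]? True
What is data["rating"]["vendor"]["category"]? "Electronics"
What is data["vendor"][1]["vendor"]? "FastShip"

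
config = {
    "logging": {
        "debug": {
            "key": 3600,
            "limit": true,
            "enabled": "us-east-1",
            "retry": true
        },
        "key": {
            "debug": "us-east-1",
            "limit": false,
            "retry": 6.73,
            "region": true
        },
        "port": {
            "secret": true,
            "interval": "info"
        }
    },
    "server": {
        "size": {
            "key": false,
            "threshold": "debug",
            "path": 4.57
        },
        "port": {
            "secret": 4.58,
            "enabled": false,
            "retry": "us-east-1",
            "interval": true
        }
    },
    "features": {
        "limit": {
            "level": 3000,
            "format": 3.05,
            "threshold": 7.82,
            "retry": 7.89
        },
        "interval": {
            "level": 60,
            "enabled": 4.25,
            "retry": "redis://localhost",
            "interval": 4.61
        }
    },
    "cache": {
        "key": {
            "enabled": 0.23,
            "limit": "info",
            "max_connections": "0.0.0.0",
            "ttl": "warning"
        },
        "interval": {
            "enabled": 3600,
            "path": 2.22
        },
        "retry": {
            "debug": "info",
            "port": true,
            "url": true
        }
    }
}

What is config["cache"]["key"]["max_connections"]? "0.0.0.0"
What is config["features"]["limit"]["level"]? 3000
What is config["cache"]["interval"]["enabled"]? 3600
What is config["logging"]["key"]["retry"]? 6.73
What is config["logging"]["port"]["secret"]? True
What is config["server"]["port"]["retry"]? "us-east-1"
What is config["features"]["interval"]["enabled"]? 4.25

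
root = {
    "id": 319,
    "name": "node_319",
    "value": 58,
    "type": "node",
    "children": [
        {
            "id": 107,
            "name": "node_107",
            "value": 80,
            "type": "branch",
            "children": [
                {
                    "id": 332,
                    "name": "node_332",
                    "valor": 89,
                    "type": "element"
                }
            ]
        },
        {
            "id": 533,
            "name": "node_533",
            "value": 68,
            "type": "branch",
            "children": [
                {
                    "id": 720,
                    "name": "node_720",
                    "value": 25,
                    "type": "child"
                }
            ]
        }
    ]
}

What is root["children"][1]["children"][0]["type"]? "child"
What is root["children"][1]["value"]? 68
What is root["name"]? "node_319"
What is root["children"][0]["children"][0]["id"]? 332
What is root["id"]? 319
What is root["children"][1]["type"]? "branch"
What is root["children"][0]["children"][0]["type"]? "element"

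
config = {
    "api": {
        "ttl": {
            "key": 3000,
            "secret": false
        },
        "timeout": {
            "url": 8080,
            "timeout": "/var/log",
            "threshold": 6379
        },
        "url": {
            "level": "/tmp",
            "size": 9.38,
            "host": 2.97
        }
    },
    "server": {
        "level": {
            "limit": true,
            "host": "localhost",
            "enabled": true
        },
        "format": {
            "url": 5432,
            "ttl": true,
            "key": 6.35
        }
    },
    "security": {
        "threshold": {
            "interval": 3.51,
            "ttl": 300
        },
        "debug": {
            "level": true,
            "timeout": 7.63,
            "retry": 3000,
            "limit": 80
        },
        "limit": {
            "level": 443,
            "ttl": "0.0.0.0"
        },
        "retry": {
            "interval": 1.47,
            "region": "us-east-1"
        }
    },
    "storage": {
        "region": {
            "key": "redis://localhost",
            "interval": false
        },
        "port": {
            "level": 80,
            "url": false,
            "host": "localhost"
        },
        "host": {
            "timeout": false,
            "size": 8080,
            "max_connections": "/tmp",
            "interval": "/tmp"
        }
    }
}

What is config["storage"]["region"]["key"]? "redis://localhost"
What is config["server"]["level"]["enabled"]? True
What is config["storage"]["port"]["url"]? False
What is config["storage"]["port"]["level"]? 80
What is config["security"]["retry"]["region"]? "us-east-1"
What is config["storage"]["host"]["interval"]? "/tmp"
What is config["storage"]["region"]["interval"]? False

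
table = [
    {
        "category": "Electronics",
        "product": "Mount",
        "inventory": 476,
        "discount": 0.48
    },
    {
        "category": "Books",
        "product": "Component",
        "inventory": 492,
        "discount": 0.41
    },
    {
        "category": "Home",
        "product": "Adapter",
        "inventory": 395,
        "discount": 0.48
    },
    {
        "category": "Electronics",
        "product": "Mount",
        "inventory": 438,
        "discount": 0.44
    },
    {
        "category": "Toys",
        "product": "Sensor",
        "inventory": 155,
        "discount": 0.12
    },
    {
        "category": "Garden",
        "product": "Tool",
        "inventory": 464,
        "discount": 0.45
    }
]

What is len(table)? 6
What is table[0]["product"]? "Mount"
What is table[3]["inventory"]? 438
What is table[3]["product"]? "Mount"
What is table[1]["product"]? "Component"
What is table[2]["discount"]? 0.48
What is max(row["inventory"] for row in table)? 492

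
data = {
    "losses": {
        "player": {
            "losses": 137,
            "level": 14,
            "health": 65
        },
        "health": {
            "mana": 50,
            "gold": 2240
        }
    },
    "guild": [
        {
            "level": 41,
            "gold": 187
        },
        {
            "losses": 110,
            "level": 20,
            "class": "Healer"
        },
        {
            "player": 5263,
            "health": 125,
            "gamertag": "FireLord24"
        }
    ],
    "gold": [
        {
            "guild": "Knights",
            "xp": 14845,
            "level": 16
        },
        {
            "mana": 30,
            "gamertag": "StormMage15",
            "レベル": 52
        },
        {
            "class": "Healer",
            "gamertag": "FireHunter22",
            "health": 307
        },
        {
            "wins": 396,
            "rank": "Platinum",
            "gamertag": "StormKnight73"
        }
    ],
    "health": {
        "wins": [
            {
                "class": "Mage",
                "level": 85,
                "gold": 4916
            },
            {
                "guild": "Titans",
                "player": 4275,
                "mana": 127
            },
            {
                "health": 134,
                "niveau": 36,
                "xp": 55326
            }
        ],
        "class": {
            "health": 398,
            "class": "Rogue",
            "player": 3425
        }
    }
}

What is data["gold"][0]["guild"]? "Knights"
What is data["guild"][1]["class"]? "Healer"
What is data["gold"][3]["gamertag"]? "StormKnight73"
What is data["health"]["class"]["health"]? 398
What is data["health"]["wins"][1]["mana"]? 127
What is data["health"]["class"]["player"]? 3425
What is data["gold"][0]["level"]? 16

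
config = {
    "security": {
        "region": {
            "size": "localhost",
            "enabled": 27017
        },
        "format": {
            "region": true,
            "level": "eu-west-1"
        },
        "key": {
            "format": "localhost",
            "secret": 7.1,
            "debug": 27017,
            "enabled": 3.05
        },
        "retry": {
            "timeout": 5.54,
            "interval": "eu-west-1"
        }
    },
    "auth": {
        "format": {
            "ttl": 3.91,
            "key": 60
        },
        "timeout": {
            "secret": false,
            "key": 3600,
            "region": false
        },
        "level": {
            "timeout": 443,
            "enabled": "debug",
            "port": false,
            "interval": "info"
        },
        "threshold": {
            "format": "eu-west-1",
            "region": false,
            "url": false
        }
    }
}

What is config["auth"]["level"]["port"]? False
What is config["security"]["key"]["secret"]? 7.1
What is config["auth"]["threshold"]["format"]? "eu-west-1"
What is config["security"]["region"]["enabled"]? 27017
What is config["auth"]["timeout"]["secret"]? False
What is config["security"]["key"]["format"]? "localhost"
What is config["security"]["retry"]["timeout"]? 5.54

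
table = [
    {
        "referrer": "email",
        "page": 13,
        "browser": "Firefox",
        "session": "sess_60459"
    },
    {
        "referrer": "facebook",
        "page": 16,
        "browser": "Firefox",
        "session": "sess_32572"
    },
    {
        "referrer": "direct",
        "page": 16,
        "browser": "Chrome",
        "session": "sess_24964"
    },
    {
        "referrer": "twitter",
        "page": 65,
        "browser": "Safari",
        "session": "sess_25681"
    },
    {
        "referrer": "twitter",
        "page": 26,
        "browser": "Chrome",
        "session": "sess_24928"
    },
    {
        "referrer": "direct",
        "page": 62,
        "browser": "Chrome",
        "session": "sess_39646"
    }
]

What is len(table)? 6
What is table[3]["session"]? "sess_25681"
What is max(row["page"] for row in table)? 65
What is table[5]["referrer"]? "direct"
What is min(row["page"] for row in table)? 13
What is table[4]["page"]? 26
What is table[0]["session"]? "sess_60459"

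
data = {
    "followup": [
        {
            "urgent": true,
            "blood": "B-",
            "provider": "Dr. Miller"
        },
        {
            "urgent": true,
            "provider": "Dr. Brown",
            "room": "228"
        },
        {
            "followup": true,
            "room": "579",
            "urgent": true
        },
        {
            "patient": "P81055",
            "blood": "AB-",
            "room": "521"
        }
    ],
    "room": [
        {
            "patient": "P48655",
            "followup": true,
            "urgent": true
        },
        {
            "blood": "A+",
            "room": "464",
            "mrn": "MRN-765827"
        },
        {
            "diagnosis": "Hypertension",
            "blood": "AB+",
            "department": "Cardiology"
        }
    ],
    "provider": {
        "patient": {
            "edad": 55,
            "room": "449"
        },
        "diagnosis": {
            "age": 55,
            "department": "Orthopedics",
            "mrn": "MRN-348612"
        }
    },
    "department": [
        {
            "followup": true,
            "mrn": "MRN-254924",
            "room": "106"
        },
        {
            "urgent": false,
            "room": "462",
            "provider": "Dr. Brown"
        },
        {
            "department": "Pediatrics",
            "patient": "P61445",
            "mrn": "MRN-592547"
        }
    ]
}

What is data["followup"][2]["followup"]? True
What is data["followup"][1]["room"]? "228"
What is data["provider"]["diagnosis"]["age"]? 55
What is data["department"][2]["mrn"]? "MRN-592547"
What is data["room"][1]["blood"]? "A+"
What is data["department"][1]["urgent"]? False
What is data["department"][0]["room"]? "106"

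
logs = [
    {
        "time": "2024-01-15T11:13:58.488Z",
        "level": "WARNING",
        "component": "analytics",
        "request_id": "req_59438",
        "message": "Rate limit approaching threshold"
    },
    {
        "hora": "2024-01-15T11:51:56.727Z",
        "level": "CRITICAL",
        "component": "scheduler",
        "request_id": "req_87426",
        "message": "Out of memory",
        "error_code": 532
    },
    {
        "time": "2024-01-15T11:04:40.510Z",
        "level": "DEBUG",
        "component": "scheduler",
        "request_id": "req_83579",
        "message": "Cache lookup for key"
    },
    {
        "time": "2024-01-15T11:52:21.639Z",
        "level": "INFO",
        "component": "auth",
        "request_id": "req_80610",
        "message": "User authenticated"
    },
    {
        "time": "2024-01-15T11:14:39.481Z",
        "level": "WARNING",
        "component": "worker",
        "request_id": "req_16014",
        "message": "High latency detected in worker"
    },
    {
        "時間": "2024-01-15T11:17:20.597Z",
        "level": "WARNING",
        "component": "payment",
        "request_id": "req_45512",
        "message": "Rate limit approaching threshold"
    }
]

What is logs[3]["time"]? "2024-01-15T11:52:21.639Z"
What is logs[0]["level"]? "WARNING"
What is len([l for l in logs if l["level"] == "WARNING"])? 3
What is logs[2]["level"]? "DEBUG"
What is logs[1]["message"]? "Out of memory"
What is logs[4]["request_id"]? "req_16014"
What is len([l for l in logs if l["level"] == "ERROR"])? 0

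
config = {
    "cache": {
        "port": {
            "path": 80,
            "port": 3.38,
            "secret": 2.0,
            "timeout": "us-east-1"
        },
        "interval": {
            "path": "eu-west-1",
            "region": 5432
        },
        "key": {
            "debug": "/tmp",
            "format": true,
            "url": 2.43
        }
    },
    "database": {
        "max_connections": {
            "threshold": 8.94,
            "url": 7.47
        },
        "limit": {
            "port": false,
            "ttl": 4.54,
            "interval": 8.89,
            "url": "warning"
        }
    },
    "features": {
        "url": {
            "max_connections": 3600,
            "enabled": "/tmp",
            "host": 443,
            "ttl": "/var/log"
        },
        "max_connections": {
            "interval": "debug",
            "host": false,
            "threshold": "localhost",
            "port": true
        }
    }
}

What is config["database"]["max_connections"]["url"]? 7.47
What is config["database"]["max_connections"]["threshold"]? 8.94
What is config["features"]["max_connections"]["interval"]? "debug"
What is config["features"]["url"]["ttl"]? "/var/log"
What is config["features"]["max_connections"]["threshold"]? "localhost"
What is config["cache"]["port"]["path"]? 80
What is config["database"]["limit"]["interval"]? 8.89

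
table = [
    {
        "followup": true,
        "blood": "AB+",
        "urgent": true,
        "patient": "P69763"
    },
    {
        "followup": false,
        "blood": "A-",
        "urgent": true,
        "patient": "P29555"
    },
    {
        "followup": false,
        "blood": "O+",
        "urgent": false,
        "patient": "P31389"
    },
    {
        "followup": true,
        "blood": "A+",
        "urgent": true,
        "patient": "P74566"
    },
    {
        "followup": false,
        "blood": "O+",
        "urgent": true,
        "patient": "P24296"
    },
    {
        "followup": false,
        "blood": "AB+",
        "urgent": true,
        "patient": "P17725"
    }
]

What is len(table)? 6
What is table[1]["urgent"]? True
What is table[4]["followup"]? False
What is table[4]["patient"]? "P24296"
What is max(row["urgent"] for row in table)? True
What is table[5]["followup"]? False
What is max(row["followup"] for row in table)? True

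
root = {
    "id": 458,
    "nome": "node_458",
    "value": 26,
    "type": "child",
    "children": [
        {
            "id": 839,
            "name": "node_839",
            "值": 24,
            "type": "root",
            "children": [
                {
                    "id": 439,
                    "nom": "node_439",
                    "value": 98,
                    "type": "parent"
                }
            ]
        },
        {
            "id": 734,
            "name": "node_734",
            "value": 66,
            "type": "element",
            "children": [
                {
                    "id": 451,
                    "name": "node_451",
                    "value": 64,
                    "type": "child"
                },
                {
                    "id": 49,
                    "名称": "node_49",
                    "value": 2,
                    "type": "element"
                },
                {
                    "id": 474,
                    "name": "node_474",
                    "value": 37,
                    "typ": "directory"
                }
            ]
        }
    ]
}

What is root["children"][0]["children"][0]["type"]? "parent"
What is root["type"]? "child"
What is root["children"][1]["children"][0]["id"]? 451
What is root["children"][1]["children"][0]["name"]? "node_451"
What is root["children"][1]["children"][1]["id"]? 49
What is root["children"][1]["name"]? "node_734"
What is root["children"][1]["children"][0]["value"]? 64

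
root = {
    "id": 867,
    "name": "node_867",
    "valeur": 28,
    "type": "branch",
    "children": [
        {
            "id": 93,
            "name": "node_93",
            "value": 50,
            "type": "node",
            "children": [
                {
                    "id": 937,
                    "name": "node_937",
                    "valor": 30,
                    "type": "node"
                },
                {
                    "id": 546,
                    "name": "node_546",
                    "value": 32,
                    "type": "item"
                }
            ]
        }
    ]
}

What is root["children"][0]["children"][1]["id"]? 546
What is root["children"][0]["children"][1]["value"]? 32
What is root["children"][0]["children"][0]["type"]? "node"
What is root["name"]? "node_867"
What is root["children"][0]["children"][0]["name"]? "node_937"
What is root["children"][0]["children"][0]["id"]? 937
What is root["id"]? 867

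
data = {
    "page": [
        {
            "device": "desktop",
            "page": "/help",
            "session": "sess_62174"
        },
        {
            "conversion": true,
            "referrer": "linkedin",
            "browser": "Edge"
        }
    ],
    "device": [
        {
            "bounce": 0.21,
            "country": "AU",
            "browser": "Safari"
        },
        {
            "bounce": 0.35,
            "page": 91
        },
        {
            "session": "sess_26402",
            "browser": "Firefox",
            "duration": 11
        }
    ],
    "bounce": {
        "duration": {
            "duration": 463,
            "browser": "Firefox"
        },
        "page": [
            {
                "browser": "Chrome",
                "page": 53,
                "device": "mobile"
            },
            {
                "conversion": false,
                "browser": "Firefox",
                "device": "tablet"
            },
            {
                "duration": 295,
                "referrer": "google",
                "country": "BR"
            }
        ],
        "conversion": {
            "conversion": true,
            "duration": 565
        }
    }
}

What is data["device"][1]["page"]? 91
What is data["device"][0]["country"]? "AU"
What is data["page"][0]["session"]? "sess_62174"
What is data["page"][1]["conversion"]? True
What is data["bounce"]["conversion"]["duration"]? 565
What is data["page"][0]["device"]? "desktop"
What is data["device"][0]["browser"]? "Safari"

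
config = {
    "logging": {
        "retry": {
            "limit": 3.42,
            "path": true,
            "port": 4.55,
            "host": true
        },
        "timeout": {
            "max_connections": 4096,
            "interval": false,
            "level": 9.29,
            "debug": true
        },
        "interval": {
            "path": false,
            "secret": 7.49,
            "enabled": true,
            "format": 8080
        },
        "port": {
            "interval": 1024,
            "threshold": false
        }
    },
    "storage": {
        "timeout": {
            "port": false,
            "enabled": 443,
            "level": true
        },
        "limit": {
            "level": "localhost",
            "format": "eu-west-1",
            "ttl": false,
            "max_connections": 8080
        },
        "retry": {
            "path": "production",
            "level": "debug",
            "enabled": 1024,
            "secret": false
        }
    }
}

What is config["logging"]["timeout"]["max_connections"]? 4096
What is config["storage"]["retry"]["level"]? "debug"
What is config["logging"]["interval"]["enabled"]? True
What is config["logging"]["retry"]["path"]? True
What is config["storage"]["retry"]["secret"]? False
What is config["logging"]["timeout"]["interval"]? False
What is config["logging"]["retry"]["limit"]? 3.42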